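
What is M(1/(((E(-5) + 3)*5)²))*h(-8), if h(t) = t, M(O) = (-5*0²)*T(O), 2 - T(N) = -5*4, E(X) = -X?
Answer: 0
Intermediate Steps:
T(N) = 22 (T(N) = 2 - (-5)*4 = 2 - 1*(-20) = 2 + 20 = 22)
M(O) = 0 (M(O) = -5*0²*22 = -5*0*22 = 0*22 = 0)
M(1/(((E(-5) + 3)*5)²))*h(-8) = 0*(-8) = 0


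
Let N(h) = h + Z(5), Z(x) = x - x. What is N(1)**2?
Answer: 1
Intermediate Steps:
Z(x) = 0
N(h) = h (N(h) = h + 0 = h)
N(1)**2 = 1**2 = 1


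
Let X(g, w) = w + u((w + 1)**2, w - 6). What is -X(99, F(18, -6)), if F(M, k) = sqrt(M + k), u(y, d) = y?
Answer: -13 - 6*sqrt(3) ≈ -23.392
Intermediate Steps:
X(g, w) = w + (1 + w)**2 (X(g, w) = w + (w + 1)**2 = w + (1 + w)**2)
-X(99, F(18, -6)) = -(sqrt(18 - 6) + (1 + sqrt(18 - 6))**2) = -(sqrt(12) + (1 + sqrt(12))**2) = -(2*sqrt(3) + (1 + 2*sqrt(3))**2) = -((1 + 2*sqrt(3))**2 + 2*sqrt(3)) = -(1 + 2*sqrt(3))**2 - 2*sqrt(3)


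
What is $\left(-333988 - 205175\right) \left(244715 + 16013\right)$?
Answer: $-140574890664$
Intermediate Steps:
$\left(-333988 - 205175\right) \left(244715 + 16013\right) = \left(-539163\right) 260728 = -140574890664$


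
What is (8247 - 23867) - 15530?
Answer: -31150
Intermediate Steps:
(8247 - 23867) - 15530 = -15620 - 15530 = -31150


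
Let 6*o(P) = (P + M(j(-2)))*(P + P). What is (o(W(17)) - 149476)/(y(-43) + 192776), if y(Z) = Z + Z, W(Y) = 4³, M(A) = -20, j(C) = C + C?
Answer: -222806/289035 ≈ -0.77086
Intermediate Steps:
j(C) = 2*C
W(Y) = 64
o(P) = P*(-20 + P)/3 (o(P) = ((P - 20)*(P + P))/6 = ((-20 + P)*(2*P))/6 = (2*P*(-20 + P))/6 = P*(-20 + P)/3)
y(Z) = 2*Z
(o(W(17)) - 149476)/(y(-43) + 192776) = ((⅓)*64*(-20 + 64) - 149476)/(2*(-43) + 192776) = ((⅓)*64*44 - 149476)/(-86 + 192776) = (2816/3 - 149476)/192690 = -445612/3*1/192690 = -222806/289035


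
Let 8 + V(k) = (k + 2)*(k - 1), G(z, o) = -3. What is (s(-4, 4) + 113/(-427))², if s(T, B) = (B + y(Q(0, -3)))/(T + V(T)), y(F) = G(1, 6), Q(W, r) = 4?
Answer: 426409/729316 ≈ 0.58467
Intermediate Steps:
y(F) = -3
V(k) = -8 + (-1 + k)*(2 + k) (V(k) = -8 + (k + 2)*(k - 1) = -8 + (2 + k)*(-1 + k) = -8 + (-1 + k)*(2 + k))
s(T, B) = (-3 + B)/(-10 + T² + 2*T) (s(T, B) = (B - 3)/(T + (-10 + T + T²)) = (-3 + B)/(-10 + T² + 2*T))
(s(-4, 4) + 113/(-427))² = ((-3 + 4)/(-10 + (-4)² + 2*(-4)) + 113/(-427))² = (1/(-10 + 16 - 8) + 113*(-1/427))² = (1/(-2) - 113/427)² = (-½*1 - 113/427)² = (-½ - 113/427)² = (-653/854)² = 426409/729316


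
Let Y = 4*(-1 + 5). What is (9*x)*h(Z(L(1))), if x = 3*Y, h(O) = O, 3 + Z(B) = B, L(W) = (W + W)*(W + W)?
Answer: 432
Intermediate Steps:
L(W) = 4*W**2 (L(W) = (2*W)*(2*W) = 4*W**2)
Z(B) = -3 + B
Y = 16 (Y = 4*4 = 16)
x = 48 (x = 3*16 = 48)
(9*x)*h(Z(L(1))) = (9*48)*(-3 + 4*1**2) = 432*(-3 + 4*1) = 432*(-3 + 4) = 432*1 = 432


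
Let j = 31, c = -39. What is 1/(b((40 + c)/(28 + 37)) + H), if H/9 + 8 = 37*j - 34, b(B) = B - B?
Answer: 1/9945 ≈ 0.00010055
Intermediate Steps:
b(B) = 0
H = 9945 (H = -72 + 9*(37*31 - 34) = -72 + 9*(1147 - 34) = -72 + 9*1113 = -72 + 10017 = 9945)
1/(b((40 + c)/(28 + 37)) + H) = 1/(0 + 9945) = 1/9945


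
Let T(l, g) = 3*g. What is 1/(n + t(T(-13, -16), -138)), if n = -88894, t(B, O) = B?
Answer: -1/88942 ≈ -1.1243e-5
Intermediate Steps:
1/(n + t(T(-13, -16), -138)) = 1/(-88894 + 3*(-16)) = 1/(-88894 - 48) = 1/(-88942) = -1/88942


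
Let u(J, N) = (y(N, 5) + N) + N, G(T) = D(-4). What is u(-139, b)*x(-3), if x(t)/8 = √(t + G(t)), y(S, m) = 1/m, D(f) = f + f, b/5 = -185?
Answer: -73992*I*√11/5 ≈ -49081.0*I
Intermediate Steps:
b = -925 (b = 5*(-185) = -925)
D(f) = 2*f
G(T) = -8 (G(T) = 2*(-4) = -8)
u(J, N) = ⅕ + 2*N (u(J, N) = (1/5 + N) + N = (⅕ + N) + N = ⅕ + 2*N)
x(t) = 8*√(-8 + t) (x(t) = 8*√(t - 8) = 8*√(-8 + t))
u(-139, b)*x(-3) = (⅕ + 2*(-925))*(8*√(-8 - 3)) = (⅕ - 1850)*(8*√(-11)) = -73992*I*√11/5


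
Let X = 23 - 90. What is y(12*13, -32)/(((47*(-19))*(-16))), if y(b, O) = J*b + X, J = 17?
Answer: 55/304 ≈ 0.18092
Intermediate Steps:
X = -67
y(b, O) = -67 + 17*b (y(b, O) = 17*b - 67 = -67 + 17*b)
y(12*13, -32)/(((47*(-19))*(-16))) = (-67 + 17*(12*13))/(((47*(-19))*(-16))) = (-67 + 17*156)/((-893*(-16))) = (-67 + 2652)/14288 = 2585*(1/14288) = 55/304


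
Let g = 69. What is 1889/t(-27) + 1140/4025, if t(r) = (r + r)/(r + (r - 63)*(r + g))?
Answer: 214411401/1610 ≈ 1.3317e+5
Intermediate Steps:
t(r) = 2*r/(r + (-63 + r)*(69 + r)) (t(r) = (r + r)/(r + (r - 63)*(r + 69)) = (2*r)/(r + (-63 + r)*(69 + r)) = 2*r/(r + (-63 + r)*(69 + r)))
1889/t(-27) + 1140/4025 = 1889/((2*(-27)/(-4347 + (-27)² + 7*(-27)))) + 1140/4025 = 1889/((2*(-27)/(-4347 + 729 - 189))) + 1140*(1/4025) = 1889/((2*(-27)/(-3807))) + 228/805 = 1889/((2*(-27)*(-1/3807))) + 228/805 = 1889/(2/141) + 228/805 = 1889*(141/2) + 228/805 = 266349/2 + 228/805 = 214411401/1610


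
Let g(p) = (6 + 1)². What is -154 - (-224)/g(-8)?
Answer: -1046/7 ≈ -149.43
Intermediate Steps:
g(p) = 49 (g(p) = 7² = 49)
-154 - (-224)/g(-8) = -154 - (-224)/49 = -154 - 7*(-32/49) = -154 + 32/7 = -1046/7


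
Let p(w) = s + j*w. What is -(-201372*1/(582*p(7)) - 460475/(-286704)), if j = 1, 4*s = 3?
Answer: 382523611/8887824 ≈ 43.039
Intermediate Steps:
s = ¾ (s = (¼)*3 = ¾ ≈ 0.75000)
p(w) = ¾ + w (p(w) = ¾ + 1*w = ¾ + w)
-(-201372*1/(582*p(7)) - 460475/(-286704)) = -(-201372*1/(582*(¾ + 7)) - 460475/(-286704)) = -(-201372/((31/4)*582) - 460475*(-1/286704)) = -(-201372/9021/2 + 460475/286704) = -(-201372*2/9021 + 460475/286704) = -(-1384/31 + 460475/286704) = -1*(-382523611/8887824) = 382523611/8887824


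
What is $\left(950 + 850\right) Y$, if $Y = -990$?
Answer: $-1782000$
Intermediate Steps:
$\left(950 + 850\right) Y = \left(950 + 850\right) \left(-990\right) = 1800 \left(-990\right) = -1782000$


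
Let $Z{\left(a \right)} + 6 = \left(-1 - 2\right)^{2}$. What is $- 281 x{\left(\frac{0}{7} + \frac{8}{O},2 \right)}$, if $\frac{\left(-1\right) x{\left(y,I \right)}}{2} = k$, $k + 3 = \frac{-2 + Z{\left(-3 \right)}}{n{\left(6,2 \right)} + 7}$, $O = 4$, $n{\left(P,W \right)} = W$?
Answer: $- \frac{14612}{9} \approx -1623.6$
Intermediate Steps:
$Z{\left(a \right)} = 3$ ($Z{\left(a \right)} = -6 + \left(-1 - 2\right)^{2} = -6 + \left(-3\right)^{2} = -6 + 9 = 3$)
$k = - \frac{26}{9}$ ($k = -3 + \frac{-2 + 3}{2 + 7} = -3 + 1 \cdot \frac{1}{9} = -3 + \frac{1}{9} = - \frac{26}{9} \approx -2.8889$)
$x{\left(y,I \right)} = \frac{52}{9}$ ($x{\left(y,I \right)} = \left(-2\right) \left(- \frac{26}{9}\right) = \frac{52}{9}$)
$- 281 x{\left(\frac{0}{7} + \frac{8}{O},2 \right)} = \left(-281\right) \frac{52}{9} = - \frac{14612}{9}$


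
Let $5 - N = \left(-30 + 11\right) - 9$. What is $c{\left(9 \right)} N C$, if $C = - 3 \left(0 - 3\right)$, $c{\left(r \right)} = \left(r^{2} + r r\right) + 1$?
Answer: $48411$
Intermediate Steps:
$c{\left(r \right)} = 1 + 2 r^{2}$ ($c{\left(r \right)} = \left(r^{2} + r^{2}\right) + 1 = 2 r^{2} + 1 = 1 + 2 r^{2}$)
$C = 9$ ($C = \left(-3\right) \left(-3\right) = 9$)
$N = 33$ ($N = 5 - \left(\left(-30 + 11\right) - 9\right) = 5 - \left(-19 - 9\right) = 5 - -28 = 5 + 28 = 33$)
$c{\left(9 \right)} N C = \left(1 + 2 \cdot 9^{2}\right) 33 \cdot 9 = \left(1 + 2 \cdot 81\right) 33 \cdot 9 = \left(1 + 162\right) 33 \cdot 9 = 163 \cdot 33 \cdot 9 = 5379 \cdot 9 = 48411$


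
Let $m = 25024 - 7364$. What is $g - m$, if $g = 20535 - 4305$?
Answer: $-1430$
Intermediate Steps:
$m = 17660$
$g = 16230$
$g - m = 16230 - 17660 = -1430$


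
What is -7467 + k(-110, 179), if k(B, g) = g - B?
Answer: -7178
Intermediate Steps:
-7467 + k(-110, 179) = -7467 + (179 - 1*(-110)) = -7467 + (179 + 110) = -7467 + 289 = -7178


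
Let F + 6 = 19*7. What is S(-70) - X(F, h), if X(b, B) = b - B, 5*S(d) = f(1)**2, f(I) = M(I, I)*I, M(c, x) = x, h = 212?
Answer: 426/5 ≈ 85.200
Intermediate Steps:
f(I) = I**2 (f(I) = I*I = I**2)
F = 127 (F = -6 + 19*7 = -6 + 133 = 127)
S(d) = 1/5 (S(d) = (1**2)**2/5 = (1/5)*1**2 = (1/5)*1 = 1/5)
S(-70) - X(F, h) = 1/5 - (127 - 1*212) = 1/5 - (127 - 212) = 1/5 - 1*(-85) = 1/5 + 85 = 426/5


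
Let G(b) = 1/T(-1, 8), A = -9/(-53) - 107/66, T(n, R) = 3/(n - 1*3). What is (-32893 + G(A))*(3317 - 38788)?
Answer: 3500384693/3 ≈ 1.1668e+9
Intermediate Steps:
T(n, R) = 3/(-3 + n) (T(n, R) = 3/(n - 3) = 3/(-3 + n))
A = -5077/3498 (A = -9*(-1/53) - 107*1/66 = 9/53 - 107/66 = -5077/3498 ≈ -1.4514)
G(b) = -4/3 (G(b) = 1/(3/(-3 - 1)) = 1/(3/(-4)) = 1/(3*(-¼)) = 1/(-¾) = -4/3)
(-32893 + G(A))*(3317 - 38788) = (-32893 - 4/3)*(3317 - 38788) = -98683/3*(-35471) = 3500384693/3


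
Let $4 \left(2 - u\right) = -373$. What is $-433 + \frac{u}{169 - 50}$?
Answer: $- \frac{205727}{476} \approx -432.2$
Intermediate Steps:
$u = \frac{381}{4}$ ($u = 2 - - \frac{373}{4} = 2 + \frac{373}{4} = \frac{381}{4} \approx 95.25$)
$-433 + \frac{u}{169 - 50} = -433 + \frac{1}{169 - 50} \cdot \frac{381}{4} = -433 + \frac{1}{119} \cdot \frac{381}{4} = -433 + \frac{381}{476} = - \frac{205727}{476}$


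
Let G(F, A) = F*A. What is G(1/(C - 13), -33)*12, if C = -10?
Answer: 396/23 ≈ 17.217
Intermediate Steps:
G(F, A) = A*F
G(1/(C - 13), -33)*12 = -33/(-10 - 13)*12 = -33/(-23)*12 = -33*(-1/23)*12 = (33/23)*12 = 396/23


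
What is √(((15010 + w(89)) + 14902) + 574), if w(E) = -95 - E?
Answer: √30302 ≈ 174.07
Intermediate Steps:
√(((15010 + w(89)) + 14902) + 574) = √(((15010 + (-95 - 1*89)) + 14902) + 574) = √(((15010 + (-95 - 89)) + 14902) + 574) = √(((15010 - 184) + 14902) + 574) = √((14826 + 14902) + 574) = √(29728 + 574) = √30302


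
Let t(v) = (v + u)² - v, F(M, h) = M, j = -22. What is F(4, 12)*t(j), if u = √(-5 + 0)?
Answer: 2004 - 176*I*√5 ≈ 2004.0 - 393.55*I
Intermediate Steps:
u = I*√5 (u = √(-5) = I*√5 ≈ 2.2361*I)
t(v) = (v + I*√5)² - v
F(4, 12)*t(j) = 4*((-22 + I*√5)² - 1*(-22)) = 4*((-22 + I*√5)² + 22) = 4*(22 + (-22 + I*√5)²) = 88 + 4*(-22 + I*√5)²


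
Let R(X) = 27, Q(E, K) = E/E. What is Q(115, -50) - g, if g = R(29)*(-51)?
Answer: 1378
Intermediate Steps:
Q(E, K) = 1
g = -1377 (g = 27*(-51) = -1377)
Q(115, -50) - g = 1 - 1*(-1377) = 1 + 1377 = 1378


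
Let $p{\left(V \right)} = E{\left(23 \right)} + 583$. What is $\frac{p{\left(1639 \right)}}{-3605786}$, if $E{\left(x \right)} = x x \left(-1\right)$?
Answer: $- \frac{27}{1802893} \approx -1.4976 \cdot 10^{-5}$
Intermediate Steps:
$E{\left(x \right)} = - x^{2}$ ($E{\left(x \right)} = x^{2} \left(-1\right) = - x^{2}$)
$p{\left(V \right)} = 54$ ($p{\left(V \right)} = - 23^{2} + 583 = \left(-1\right) 529 + 583 = -529 + 583 = 54$)
$\frac{p{\left(1639 \right)}}{-3605786} = \frac{54}{-3605786} = 54 \left(- \frac{1}{3605786}\right) = - \frac{27}{1802893}$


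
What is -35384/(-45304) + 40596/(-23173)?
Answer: -127400969/131228699 ≈ -0.97083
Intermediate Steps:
-35384/(-45304) + 40596/(-23173) = -35384*(-1/45304) + 40596*(-1/23173) = 4423/5663 - 40596/23173 = -127400969/131228699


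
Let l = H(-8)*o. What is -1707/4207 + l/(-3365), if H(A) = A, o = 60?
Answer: -744939/2831311 ≈ -0.26311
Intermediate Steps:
l = -480 (l = -8*60 = -480)
-1707/4207 + l/(-3365) = -1707/4207 - 480/(-3365) = -1707*1/4207 - 480*(-1/3365) = -1707/4207 + 96/673 = -744939/2831311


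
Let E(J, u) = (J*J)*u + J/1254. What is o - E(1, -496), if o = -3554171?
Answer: -4456308451/1254 ≈ -3.5537e+6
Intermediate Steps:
E(J, u) = J/1254 + u*J**2 (E(J, u) = J**2*u + J*(1/1254) = u*J**2 + J/1254 = J/1254 + u*J**2)
o - E(1, -496) = -3554171 - (1/1254 + 1*(-496)) = -3554171 - (1/1254 - 496) = -3554171 - (-621983)/1254 = -3554171 - 1*(-621983/1254) = -3554171 + 621983/1254 = -4456308451/1254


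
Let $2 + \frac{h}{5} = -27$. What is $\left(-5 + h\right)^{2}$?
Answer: $22500$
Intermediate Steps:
$h = -145$ ($h = -10 + 5 \left(-27\right) = -10 - 135 = -145$)
$\left(-5 + h\right)^{2} = \left(-5 - 145\right)^{2} = \left(-150\right)^{2} = 22500$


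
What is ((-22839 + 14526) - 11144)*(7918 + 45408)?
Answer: -1037563982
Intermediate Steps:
((-22839 + 14526) - 11144)*(7918 + 45408) = (-8313 - 11144)*53326 = -19457*53326 = -1037563982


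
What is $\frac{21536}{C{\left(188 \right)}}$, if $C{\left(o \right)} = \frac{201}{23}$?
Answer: $\frac{495328}{201} \approx 2464.3$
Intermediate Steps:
$C{\left(o \right)} = \frac{201}{23}$ ($C{\left(o \right)} = 201 \cdot \frac{1}{23} = \frac{201}{23}$)
$\frac{21536}{C{\left(188 \right)}} = \frac{21536}{\frac{201}{23}} = 21536 \cdot \frac{23}{201} = \frac{495328}{201}$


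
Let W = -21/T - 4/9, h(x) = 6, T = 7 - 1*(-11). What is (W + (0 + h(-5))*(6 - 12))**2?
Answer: 458329/324 ≈ 1414.6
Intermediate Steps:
T = 18 (T = 7 + 11 = 18)
W = -29/18 (W = -21/18 - 4/9 = -21*1/18 - 4*1/9 = -7/6 - 4/9 = -29/18 ≈ -1.6111)
(W + (0 + h(-5))*(6 - 12))**2 = (-29/18 + (0 + 6)*(6 - 12))**2 = (-29/18 + 6*(-6))**2 = (-29/18 - 36)**2 = (-677/18)**2 = 458329/324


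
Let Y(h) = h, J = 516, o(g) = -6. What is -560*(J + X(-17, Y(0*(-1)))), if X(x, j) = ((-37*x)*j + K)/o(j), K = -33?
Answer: -292040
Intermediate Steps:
X(x, j) = 11/2 + 37*j*x/6 (X(x, j) = ((-37*x)*j - 33)/(-6) = (-37*j*x - 33)*(-⅙) = (-33 - 37*j*x)*(-⅙) = 11/2 + 37*j*x/6)
-560*(J + X(-17, Y(0*(-1)))) = -560*(516 + (11/2 + (37/6)*(0*(-1))*(-17))) = -560*(516 + (11/2 + (37/6)*0*(-17))) = -560*(516 + (11/2 + 0)) = -560*(516 + 11/2) = -560*1043/2 = -292040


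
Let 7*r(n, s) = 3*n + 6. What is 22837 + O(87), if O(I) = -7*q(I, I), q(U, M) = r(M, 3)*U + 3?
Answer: -413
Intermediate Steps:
r(n, s) = 6/7 + 3*n/7 (r(n, s) = (3*n + 6)/7 = (6 + 3*n)/7 = 6/7 + 3*n/7)
q(U, M) = 3 + U*(6/7 + 3*M/7) (q(U, M) = (6/7 + 3*M/7)*U + 3 = U*(6/7 + 3*M/7) + 3 = 3 + U*(6/7 + 3*M/7))
O(I) = -21 - 3*I*(2 + I) (O(I) = -7*(3 + 3*I*(2 + I)/7) = -21 - 3*I*(2 + I))
22837 + O(87) = 22837 + (-21 - 3*87*(2 + 87)) = 22837 + (-21 - 3*87*89) = 22837 + (-21 - 23229) = 22837 - 23250 = -413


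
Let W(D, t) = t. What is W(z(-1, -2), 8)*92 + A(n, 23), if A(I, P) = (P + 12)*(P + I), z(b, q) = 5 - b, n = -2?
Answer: 1471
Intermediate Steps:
A(I, P) = (12 + P)*(I + P)
W(z(-1, -2), 8)*92 + A(n, 23) = 8*92 + (23**2 + 12*(-2) + 12*23 - 2*23) = 736 + (529 - 24 + 276 - 46) = 736 + 735 = 1471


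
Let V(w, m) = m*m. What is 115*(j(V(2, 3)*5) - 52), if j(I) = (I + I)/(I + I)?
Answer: -5865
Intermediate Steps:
V(w, m) = m²
j(I) = 1 (j(I) = (2*I)/((2*I)) = (2*I)*(1/(2*I)) = 1)
115*(j(V(2, 3)*5) - 52) = 115*(1 - 52) = 115*(-51) = -5865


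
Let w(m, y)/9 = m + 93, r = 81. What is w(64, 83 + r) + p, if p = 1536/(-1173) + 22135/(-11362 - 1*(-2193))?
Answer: 5052367314/3585079 ≈ 1409.3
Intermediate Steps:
w(m, y) = 837 + 9*m (w(m, y) = 9*(m + 93) = 9*(93 + m) = 837 + 9*m)
p = -13349313/3585079 (p = 1536*(-1/1173) + 22135/(-11362 + 2193) = -512/391 + 22135/(-9169) = -512/391 + 22135*(-1/9169) = -512/391 - 22135/9169 = -13349313/3585079 ≈ -3.7236)
w(64, 83 + r) + p = (837 + 9*64) - 13349313/3585079 = (837 + 576) - 13349313/3585079 = 1413 - 13349313/3585079 = 5052367314/3585079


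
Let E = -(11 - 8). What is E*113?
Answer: -339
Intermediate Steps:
E = -3 (E = -1*3 = -3)
E*113 = -3*113 = -339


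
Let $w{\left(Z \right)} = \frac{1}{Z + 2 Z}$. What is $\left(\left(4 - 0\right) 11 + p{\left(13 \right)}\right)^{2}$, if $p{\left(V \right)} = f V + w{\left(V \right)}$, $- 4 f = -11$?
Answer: $\frac{154878025}{24336} \approx 6364.2$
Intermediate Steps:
$w{\left(Z \right)} = \frac{1}{3 Z}$
$f = \frac{11}{4}$ ($f = \left(- \frac{1}{4}\right) \left(-11\right) = \frac{11}{4} \approx 2.75$)
$p{\left(V \right)} = \frac{1}{3 V} + \frac{11 V}{4}$ ($p{\left(V \right)} = \frac{11 V}{4} + \frac{1}{3 V} = \frac{1}{3 V} + \frac{11 V}{4}$)
$\left(\left(4 - 0\right) 11 + p{\left(13 \right)}\right)^{2} = \left(\left(4 - 0\right) 11 + \frac{4 + 33 \cdot 13^{2}}{12 \cdot 13}\right)^{2} = \left(\left(4 + 0\right) 11 + \frac{1}{12} \cdot \frac{1}{13} \left(4 + 33 \cdot 169\right)\right)^{2} = \left(4 \cdot 11 + \frac{1}{12} \cdot \frac{1}{13} \left(4 + 5577\right)\right)^{2} = \left(44 + \frac{1}{12} \cdot \frac{1}{13} \cdot 5581\right)^{2} = \left(44 + \frac{5581}{156}\right)^{2} = \left(\frac{12445}{156}\right)^{2} = \frac{154878025}{24336}$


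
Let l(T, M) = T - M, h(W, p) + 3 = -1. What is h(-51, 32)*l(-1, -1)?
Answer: 0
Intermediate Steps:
h(W, p) = -4 (h(W, p) = -3 - 1 = -4)
h(-51, 32)*l(-1, -1) = -4*(-1 - 1*(-1)) = -4*(-1 + 1) = -4*0 = 0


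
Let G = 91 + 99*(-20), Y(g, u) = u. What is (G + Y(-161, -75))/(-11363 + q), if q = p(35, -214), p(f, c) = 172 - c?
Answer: 1964/10977 ≈ 0.17892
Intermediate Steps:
G = -1889 (G = 91 - 1980 = -1889)
q = 386 (q = 172 - 1*(-214) = 172 + 214 = 386)
(G + Y(-161, -75))/(-11363 + q) = (-1889 - 75)/(-11363 + 386) = -1964/(-10977) = -1964*(-1/10977) = 1964/10977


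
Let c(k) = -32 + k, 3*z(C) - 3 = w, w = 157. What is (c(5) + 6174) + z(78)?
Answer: 18601/3 ≈ 6200.3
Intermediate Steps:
z(C) = 160/3 (z(C) = 1 + (1/3)*157 = 1 + 157/3 = 160/3)
(c(5) + 6174) + z(78) = ((-32 + 5) + 6174) + 160/3 = (-27 + 6174) + 160/3 = 6147 + 160/3 = 18601/3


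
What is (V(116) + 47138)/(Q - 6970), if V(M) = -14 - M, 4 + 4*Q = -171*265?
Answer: -188032/73199 ≈ -2.5688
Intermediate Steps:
Q = -45319/4 (Q = -1 + (-171*265)/4 = -1 + (1/4)*(-45315) = -1 - 45315/4 = -45319/4 ≈ -11330.)
(V(116) + 47138)/(Q - 6970) = ((-14 - 1*116) + 47138)/(-45319/4 - 6970) = ((-14 - 116) + 47138)/(-73199/4) = (-130 + 47138)*(-4/73199) = 47008*(-4/73199) = -188032/73199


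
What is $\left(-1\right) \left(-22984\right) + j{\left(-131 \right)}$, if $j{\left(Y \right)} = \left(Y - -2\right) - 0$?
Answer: $22855$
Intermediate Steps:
$j{\left(Y \right)} = 2 + Y$ ($j{\left(Y \right)} = \left(Y + 2\right) + 0 = \left(2 + Y\right) + 0 = 2 + Y$)
$\left(-1\right) \left(-22984\right) + j{\left(-131 \right)} = \left(-1\right) \left(-22984\right) + \left(2 - 131\right) = 22984 - 129 = 22855$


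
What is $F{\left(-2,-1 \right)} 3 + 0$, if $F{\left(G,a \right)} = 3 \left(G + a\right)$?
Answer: $-27$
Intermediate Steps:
$F{\left(G,a \right)} = 3 G + 3 a$
$F{\left(-2,-1 \right)} 3 + 0 = \left(3 \left(-2\right) + 3 \left(-1\right)\right) 3 + 0 = \left(-6 - 3\right) 3 + 0 = \left(-9\right) 3 + 0 = -27 + 0 = -27$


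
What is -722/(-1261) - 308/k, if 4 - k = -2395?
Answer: 1343690/3025139 ≈ 0.44417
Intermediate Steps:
k = 2399 (k = 4 - 1*(-2395) = 4 + 2395 = 2399)
-722/(-1261) - 308/k = -722/(-1261) - 308/2399 = -722*(-1/1261) - 308*1/2399 = 722/1261 - 308/2399 = 1343690/3025139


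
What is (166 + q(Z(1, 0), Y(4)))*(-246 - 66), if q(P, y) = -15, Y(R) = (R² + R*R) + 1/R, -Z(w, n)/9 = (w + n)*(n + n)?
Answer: -47112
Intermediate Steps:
Z(w, n) = -18*n*(n + w) (Z(w, n) = -9*(w + n)*(n + n) = -9*(n + w)*2*n = -18*n*(n + w))
Y(R) = 1/R + 2*R² (Y(R) = (R² + R²) + 1/R = 2*R² + 1/R = 1/R + 2*R²)
(166 + q(Z(1, 0), Y(4)))*(-246 - 66) = (166 - 15)*(-246 - 66) = 151*(-312) = -47112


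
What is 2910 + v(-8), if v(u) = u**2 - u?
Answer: 2982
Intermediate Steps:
2910 + v(-8) = 2910 - 8*(-1 - 8) = 2910 - 8*(-9) = 2910 + 72 = 2982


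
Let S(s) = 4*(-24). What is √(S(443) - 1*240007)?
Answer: I*√240103 ≈ 490.0*I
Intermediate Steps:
S(s) = -96
√(S(443) - 1*240007) = √(-96 - 1*240007) = √(-96 - 240007) = √(-240103) = I*√240103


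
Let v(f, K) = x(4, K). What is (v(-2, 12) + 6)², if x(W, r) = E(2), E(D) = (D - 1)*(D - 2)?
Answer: 36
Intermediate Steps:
E(D) = (-1 + D)*(-2 + D)
x(W, r) = 0 (x(W, r) = 2 + 2² - 3*2 = 2 + 4 - 6 = 0)
v(f, K) = 0
(v(-2, 12) + 6)² = (0 + 6)² = 6² = 36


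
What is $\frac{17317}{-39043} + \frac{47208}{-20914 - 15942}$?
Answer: $- \frac{310172162}{179871101} \approx -1.7244$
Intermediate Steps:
$\frac{17317}{-39043} + \frac{47208}{-20914 - 15942} = 17317 \left(- \frac{1}{39043}\right) + \frac{47208}{-36856} = - \frac{17317}{39043} + 47208 \left(- \frac{1}{36856}\right) = - \frac{17317}{39043} - \frac{5901}{4607} = - \frac{310172162}{179871101}$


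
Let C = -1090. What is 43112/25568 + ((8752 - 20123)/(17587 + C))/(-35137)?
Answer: 3909634063/2318620356 ≈ 1.6862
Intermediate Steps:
43112/25568 + ((8752 - 20123)/(17587 + C))/(-35137) = 43112/25568 + ((8752 - 20123)/(17587 - 1090))/(-35137) = 43112*(1/25568) - 11371/16497*(-1/35137) = 317/188 - 11371*1/16497*(-1/35137) = 317/188 - 11371/16497*(-1/35137) = 317/188 + 11371/579655089 = 3909634063/2318620356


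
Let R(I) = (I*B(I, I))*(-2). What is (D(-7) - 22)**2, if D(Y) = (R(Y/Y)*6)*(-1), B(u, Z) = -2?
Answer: 2116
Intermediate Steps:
R(I) = 4*I (R(I) = (I*(-2))*(-2) = -2*I*(-2) = 4*I)
D(Y) = -24 (D(Y) = ((4*(Y/Y))*6)*(-1) = ((4*1)*6)*(-1) = (4*6)*(-1) = 24*(-1) = -24)
(D(-7) - 22)**2 = (-24 - 22)**2 = (-46)**2 = 2116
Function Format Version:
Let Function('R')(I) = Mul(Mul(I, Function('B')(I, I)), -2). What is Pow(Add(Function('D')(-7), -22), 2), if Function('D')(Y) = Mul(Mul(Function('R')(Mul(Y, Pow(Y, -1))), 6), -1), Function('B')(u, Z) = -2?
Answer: 2116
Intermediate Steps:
Function('R')(I) = Mul(4, I) (Function('R')(I) = Mul(Mul(I, -2), -2) = Mul(Mul(-2, I), -2) = Mul(4, I))
Function('D')(Y) = -24 (Function('D')(Y) = Mul(Mul(Mul(4, Mul(Y, Pow(Y, -1))), 6), -1) = Mul(Mul(Mul(4, 1), 6), -1) = Mul(Mul(4, 6), -1) = Mul(24, -1) = -24)
Pow(Add(Function('D')(-7), -22), 2) = Pow(Add(-24, -22), 2) = Pow(-46, 2) = 2116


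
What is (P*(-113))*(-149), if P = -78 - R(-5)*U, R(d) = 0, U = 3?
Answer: -1313286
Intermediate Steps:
P = -78 (P = -78 - 0*3 = -78 - 1*0 = -78 + 0 = -78)
(P*(-113))*(-149) = -78*(-113)*(-149) = 8814*(-149) = -1313286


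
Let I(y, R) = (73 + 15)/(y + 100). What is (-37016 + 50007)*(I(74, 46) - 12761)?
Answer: -14422127533/87 ≈ -1.6577e+8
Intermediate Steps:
I(y, R) = 88/(100 + y)
(-37016 + 50007)*(I(74, 46) - 12761) = (-37016 + 50007)*(88/(100 + 74) - 12761) = 12991*(88/174 - 12761) = 12991*(88*(1/174) - 12761) = 12991*(44/87 - 12761) = 12991*(-1110163/87) = -14422127533/87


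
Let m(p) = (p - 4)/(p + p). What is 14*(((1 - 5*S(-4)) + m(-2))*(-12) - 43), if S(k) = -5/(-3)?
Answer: 378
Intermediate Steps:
S(k) = 5/3 (S(k) = -5*(-⅓) = 5/3)
m(p) = (-4 + p)/(2*p) (m(p) = (-4 + p)/((2*p)) = (-4 + p)*(1/(2*p)) = (-4 + p)/(2*p))
14*(((1 - 5*S(-4)) + m(-2))*(-12) - 43) = 14*(((1 - 5*5/3) + (½)*(-4 - 2)/(-2))*(-12) - 43) = 14*(((1 - 25/3) + (½)*(-½)*(-6))*(-12) - 43) = 14*((-22/3 + 3/2)*(-12) - 43) = 14*(-35/6*(-12) - 43) = 14*(70 - 43) = 14*27 = 378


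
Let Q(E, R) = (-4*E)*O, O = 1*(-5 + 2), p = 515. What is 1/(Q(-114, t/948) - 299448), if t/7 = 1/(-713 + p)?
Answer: -1/300816 ≈ -3.3243e-6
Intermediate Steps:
t = -7/198 (t = 7/(-713 + 515) = 7/(-198) = 7*(-1/198) = -7/198 ≈ -0.035354)
O = -3 (O = 1*(-3) = -3)
Q(E, R) = 12*E (Q(E, R) = -4*E*(-3) = 12*E)
1/(Q(-114, t/948) - 299448) = 1/(12*(-114) - 299448) = 1/(-1368 - 299448) = 1/(-300816) = -1/300816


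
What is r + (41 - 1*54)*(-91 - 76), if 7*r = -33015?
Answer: -17818/7 ≈ -2545.4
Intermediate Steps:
r = -33015/7 (r = (⅐)*(-33015) = -33015/7 ≈ -4716.4)
r + (41 - 1*54)*(-91 - 76) = -33015/7 + (41 - 1*54)*(-91 - 76) = -33015/7 + (41 - 54)*(-167) = -33015/7 - 13*(-167) = -33015/7 + 2171 = -17818/7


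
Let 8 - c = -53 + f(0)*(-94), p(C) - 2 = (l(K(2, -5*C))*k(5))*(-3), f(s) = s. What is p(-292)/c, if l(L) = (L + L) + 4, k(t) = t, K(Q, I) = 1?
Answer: -88/61 ≈ -1.4426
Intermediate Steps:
l(L) = 4 + 2*L (l(L) = 2*L + 4 = 4 + 2*L)
p(C) = -88 (p(C) = 2 + ((4 + 2*1)*5)*(-3) = 2 + ((4 + 2)*5)*(-3) = 2 + (6*5)*(-3) = 2 + 30*(-3) = 2 - 90 = -88)
c = 61 (c = 8 - (-53 + 0*(-94)) = 8 - (-53 + 0) = 8 - 1*(-53) = 8 + 53 = 61)
p(-292)/c = -88/61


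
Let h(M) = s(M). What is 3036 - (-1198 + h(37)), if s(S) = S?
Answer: 4197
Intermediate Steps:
h(M) = M
3036 - (-1198 + h(37)) = 3036 - (-1198 + 37) = 3036 - 1*(-1161) = 3036 + 1161 = 4197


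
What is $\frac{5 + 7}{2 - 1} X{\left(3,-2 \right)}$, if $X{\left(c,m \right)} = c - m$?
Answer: $60$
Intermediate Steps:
$\frac{5 + 7}{2 - 1} X{\left(3,-2 \right)} = \frac{5 + 7}{2 - 1} \left(3 - -2\right) = \frac{12}{1} \left(3 + 2\right) = 12 \cdot 1 \cdot 5 = 12 \cdot 5 = 60$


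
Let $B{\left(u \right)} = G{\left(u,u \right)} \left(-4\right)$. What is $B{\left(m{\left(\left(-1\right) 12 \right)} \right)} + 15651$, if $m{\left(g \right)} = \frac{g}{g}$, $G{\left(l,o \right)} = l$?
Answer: $15647$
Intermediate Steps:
$m{\left(g \right)} = 1$
$B{\left(u \right)} = - 4 u$ ($B{\left(u \right)} = u \left(-4\right) = - 4 u$)
$B{\left(m{\left(\left(-1\right) 12 \right)} \right)} + 15651 = \left(-4\right) 1 + 15651 = -4 + 15651 = 15647$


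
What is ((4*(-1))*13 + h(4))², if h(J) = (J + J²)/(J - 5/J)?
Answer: 242064/121 ≈ 2000.5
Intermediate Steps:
h(J) = (J + J²)/(J - 5/J)
((4*(-1))*13 + h(4))² = ((4*(-1))*13 + 4²*(1 + 4)/(-5 + 4²))² = (-4*13 + 16*5/(-5 + 16))² = (-52 + 16*5/11)² = (-52 + 16*(1/11)*5)² = (-52 + 80/11)² = (-492/11)² = 242064/121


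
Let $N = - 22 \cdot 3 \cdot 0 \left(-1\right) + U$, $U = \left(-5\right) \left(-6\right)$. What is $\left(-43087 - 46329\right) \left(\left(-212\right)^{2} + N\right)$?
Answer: $-4021395184$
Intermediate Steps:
$U = 30$
$N = 30$ ($N = - 22 \cdot 3 \cdot 0 \left(-1\right) + 30 = - 22 \cdot 0 \left(-1\right) + 30 = \left(-22\right) 0 + 30 = 0 + 30 = 30$)
$\left(-43087 - 46329\right) \left(\left(-212\right)^{2} + N\right) = \left(-43087 - 46329\right) \left(\left(-212\right)^{2} + 30\right) = - 89416 \left(44944 + 30\right) = \left(-89416\right) 44974 = -4021395184$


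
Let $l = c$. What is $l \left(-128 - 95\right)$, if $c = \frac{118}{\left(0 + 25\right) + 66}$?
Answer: $- \frac{26314}{91} \approx -289.17$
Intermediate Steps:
$c = \frac{118}{91}$ ($c = \frac{118}{25 + 66} = \frac{118}{91} \approx 1.2967$)
$l = \frac{118}{91} \approx 1.2967$
$l \left(-128 - 95\right) = \frac{118 \left(-128 - 95\right)}{91} = \frac{118}{91} \left(-223\right) = - \frac{26314}{91}$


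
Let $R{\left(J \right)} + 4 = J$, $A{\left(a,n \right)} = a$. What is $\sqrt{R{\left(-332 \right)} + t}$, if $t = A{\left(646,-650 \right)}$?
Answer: $\sqrt{310} \approx 17.607$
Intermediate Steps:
$R{\left(J \right)} = -4 + J$
$t = 646$
$\sqrt{R{\left(-332 \right)} + t} = \sqrt{\left(-4 - 332\right) + 646} = \sqrt{-336 + 646} = \sqrt{310}$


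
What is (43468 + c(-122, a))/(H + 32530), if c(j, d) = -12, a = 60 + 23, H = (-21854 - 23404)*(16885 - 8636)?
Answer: -5432/46662589 ≈ -0.00011641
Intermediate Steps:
H = -373333242 (H = -45258*8249 = -373333242)
a = 83
(43468 + c(-122, a))/(H + 32530) = (43468 - 12)/(-373333242 + 32530) = 43456/(-373300712) = 43456*(-1/373300712) = -5432/46662589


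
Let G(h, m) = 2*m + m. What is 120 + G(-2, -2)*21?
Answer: -6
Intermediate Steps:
G(h, m) = 3*m
120 + G(-2, -2)*21 = 120 + (3*(-2))*21 = 120 - 6*21 = 120 - 126 = -6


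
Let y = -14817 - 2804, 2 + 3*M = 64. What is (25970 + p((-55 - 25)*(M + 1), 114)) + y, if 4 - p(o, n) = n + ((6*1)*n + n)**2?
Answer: -628565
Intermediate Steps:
M = 62/3 (M = -2/3 + (1/3)*64 = -2/3 + 64/3 = 62/3 ≈ 20.667)
y = -17621
p(o, n) = 4 - n - 49*n**2 (p(o, n) = 4 - (n + ((6*1)*n + n)**2) = 4 - (n + (6*n + n)**2) = 4 - (n + (7*n)**2) = 4 - (n + 49*n**2) = 4 + (-n - 49*n**2) = 4 - n - 49*n**2)
(25970 + p((-55 - 25)*(M + 1), 114)) + y = (25970 + (4 - 1*114 - 49*114**2)) - 17621 = (25970 + (4 - 114 - 49*12996)) - 17621 = (25970 + (4 - 114 - 636804)) - 17621 = (25970 - 636914) - 17621 = -610944 - 17621 = -628565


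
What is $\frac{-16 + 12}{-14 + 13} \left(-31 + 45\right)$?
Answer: $56$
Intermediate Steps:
$\frac{-16 + 12}{-14 + 13} \left(-31 + 45\right) = - \frac{4}{-1} \cdot 14 = \left(-4\right) \left(-1\right) 14 = 4 \cdot 14 = 56$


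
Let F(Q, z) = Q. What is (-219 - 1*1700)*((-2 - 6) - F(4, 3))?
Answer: 23028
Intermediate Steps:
(-219 - 1*1700)*((-2 - 6) - F(4, 3)) = (-219 - 1*1700)*((-2 - 6) - 1*4) = (-219 - 1700)*(-8 - 4) = -1919*(-12) = 23028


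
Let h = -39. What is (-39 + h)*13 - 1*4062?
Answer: -5076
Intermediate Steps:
(-39 + h)*13 - 1*4062 = (-39 - 39)*13 - 1*4062 = -78*13 - 4062 = -1014 - 4062 = -5076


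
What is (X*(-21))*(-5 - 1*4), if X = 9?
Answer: 1701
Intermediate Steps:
(X*(-21))*(-5 - 1*4) = (9*(-21))*(-5 - 1*4) = -189*(-5 - 4) = -189*(-9) = 1701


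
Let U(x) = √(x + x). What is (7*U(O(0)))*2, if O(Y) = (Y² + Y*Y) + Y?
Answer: 0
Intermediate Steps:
O(Y) = Y + 2*Y² (O(Y) = (Y² + Y²) + Y = 2*Y² + Y = Y + 2*Y²)
U(x) = √2*√x (U(x) = √(2*x) = √2*√x)
(7*U(O(0)))*2 = (7*(√2*√(0*(1 + 2*0))))*2 = (7*(√2*√(0*(1 + 0))))*2 = (7*(√2*√(0*1)))*2 = (7*(√2*√0))*2 = (7*(√2*0))*2 = (7*0)*2 = 0*2 = 0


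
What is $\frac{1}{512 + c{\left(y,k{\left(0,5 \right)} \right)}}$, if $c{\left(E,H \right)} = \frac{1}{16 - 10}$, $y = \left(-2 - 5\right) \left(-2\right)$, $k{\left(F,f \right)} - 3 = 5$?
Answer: $\frac{6}{3073} \approx 0.0019525$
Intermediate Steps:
$k{\left(F,f \right)} = 8$ ($k{\left(F,f \right)} = 3 + 5 = 8$)
$y = 14$ ($y = \left(-7\right) \left(-2\right) = 14$)
$c{\left(E,H \right)} = \frac{1}{6}$
$\frac{1}{512 + c{\left(y,k{\left(0,5 \right)} \right)}} = \frac{1}{512 + \frac{1}{6}} = \frac{1}{\frac{3073}{6}} = \frac{6}{3073}$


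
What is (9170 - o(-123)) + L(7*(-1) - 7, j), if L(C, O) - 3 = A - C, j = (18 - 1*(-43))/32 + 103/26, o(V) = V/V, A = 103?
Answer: 9289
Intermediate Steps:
o(V) = 1
j = 2441/416 (j = (18 + 43)*(1/32) + 103*(1/26) = 61*(1/32) + 103/26 = 61/32 + 103/26 = 2441/416 ≈ 5.8678)
L(C, O) = 106 - C (L(C, O) = 3 + (103 - C) = 106 - C)
(9170 - o(-123)) + L(7*(-1) - 7, j) = (9170 - 1*1) + (106 - (7*(-1) - 7)) = (9170 - 1) + (106 - (-7 - 7)) = 9169 + (106 - 1*(-14)) = 9169 + (106 + 14) = 9169 + 120 = 9289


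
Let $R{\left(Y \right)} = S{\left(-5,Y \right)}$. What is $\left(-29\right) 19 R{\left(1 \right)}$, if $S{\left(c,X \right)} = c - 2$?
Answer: $3857$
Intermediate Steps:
$S{\left(c,X \right)} = -2 + c$
$R{\left(Y \right)} = -7$ ($R{\left(Y \right)} = -2 - 5 = -7$)
$\left(-29\right) 19 R{\left(1 \right)} = \left(-29\right) 19 \left(-7\right) = \left(-551\right) \left(-7\right) = 3857$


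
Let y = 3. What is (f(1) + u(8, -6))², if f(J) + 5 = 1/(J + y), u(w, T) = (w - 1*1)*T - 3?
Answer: 39601/16 ≈ 2475.1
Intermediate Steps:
u(w, T) = -3 + T*(-1 + w) (u(w, T) = (w - 1)*T - 3 = (-1 + w)*T - 3 = T*(-1 + w) - 3 = -3 + T*(-1 + w))
f(J) = -5 + 1/(3 + J) (f(J) = -5 + 1/(J + 3) = -5 + 1/(3 + J))
(f(1) + u(8, -6))² = ((-14 - 5*1)/(3 + 1) + (-3 - 1*(-6) - 6*8))² = ((-14 - 5)/4 + (-3 + 6 - 48))² = ((¼)*(-19) - 45)² = (-19/4 - 45)² = (-199/4)² = 39601/16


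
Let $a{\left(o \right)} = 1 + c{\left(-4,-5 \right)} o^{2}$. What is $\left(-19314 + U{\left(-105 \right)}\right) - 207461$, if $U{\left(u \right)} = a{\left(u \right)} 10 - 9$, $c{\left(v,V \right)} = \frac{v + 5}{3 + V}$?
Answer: $-281899$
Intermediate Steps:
$c{\left(v,V \right)} = \frac{5 + v}{3 + V}$
$a{\left(o \right)} = 1 - \frac{o^{2}}{2}$ ($a{\left(o \right)} = 1 + \frac{5 - 4}{3 - 5} o^{2} = 1 + \frac{1}{-2} \cdot 1 o^{2} = 1 + \left(- \frac{1}{2}\right) 1 o^{2} = 1 - \frac{o^{2}}{2}$)
$U{\left(u \right)} = 1 - 5 u^{2}$ ($U{\left(u \right)} = \left(1 - \frac{u^{2}}{2}\right) 10 - 9 = \left(10 - 5 u^{2}\right) - 9 = 1 - 5 u^{2}$)
$\left(-19314 + U{\left(-105 \right)}\right) - 207461 = \left(-19314 + \left(1 - 5 \left(-105\right)^{2}\right)\right) - 207461 = \left(-19314 + \left(1 - 55125\right)\right) - 207461 = \left(-19314 - 55124\right) - 207461 = -74438 - 207461 = -281899$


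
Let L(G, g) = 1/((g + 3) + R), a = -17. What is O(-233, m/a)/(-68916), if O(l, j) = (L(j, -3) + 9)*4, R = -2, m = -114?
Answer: -17/34458 ≈ -0.00049335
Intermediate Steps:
L(G, g) = 1/(1 + g) (L(G, g) = 1/((g + 3) - 2) = 1/((3 + g) - 2) = 1/(1 + g))
O(l, j) = 34 (O(l, j) = (1/(1 - 3) + 9)*4 = (1/(-2) + 9)*4 = (-1/2 + 9)*4 = (17/2)*4 = 34)
O(-233, m/a)/(-68916) = 34/(-68916) = 34*(-1/68916) = -17/34458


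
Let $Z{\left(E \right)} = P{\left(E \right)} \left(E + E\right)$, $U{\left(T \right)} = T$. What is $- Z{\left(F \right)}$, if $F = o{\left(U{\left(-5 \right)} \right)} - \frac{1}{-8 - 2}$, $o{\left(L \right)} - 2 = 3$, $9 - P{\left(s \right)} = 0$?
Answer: $- \frac{459}{5} \approx -91.8$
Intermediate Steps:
$P{\left(s \right)} = 9$ ($P{\left(s \right)} = 9 - 0 = 9 + 0 = 9$)
$o{\left(L \right)} = 5$ ($o{\left(L \right)} = 2 + 3 = 5$)
$F = \frac{51}{10}$ ($F = 5 - \frac{1}{-8 - 2} = 5 - \frac{1}{-10} = 5 - - \frac{1}{10} = 5 + \frac{1}{10} = \frac{51}{10} \approx 5.1$)
$Z{\left(E \right)} = 18 E$ ($Z{\left(E \right)} = 9 \left(E + E\right) = 9 \cdot 2 E = 18 E$)
$- Z{\left(F \right)} = - \frac{18 \cdot 51}{10} = \left(-1\right) \frac{459}{5} = - \frac{459}{5}$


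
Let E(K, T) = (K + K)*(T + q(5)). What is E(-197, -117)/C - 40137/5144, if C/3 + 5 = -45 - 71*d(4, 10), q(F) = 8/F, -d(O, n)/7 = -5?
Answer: -2695636097/195600600 ≈ -13.781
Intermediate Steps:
d(O, n) = 35 (d(O, n) = -7*(-5) = 35)
C = -7605 (C = -15 + 3*(-45 - 71*35) = -15 + 3*(-45 - 2485) = -15 + 3*(-2530) = -15 - 7590 = -7605)
E(K, T) = 2*K*(8/5 + T) (E(K, T) = (K + K)*(T + 8/5) = (2*K)*(T + 8*(⅕)) = (2*K)*(T + 8/5) = (2*K)*(8/5 + T) = 2*K*(8/5 + T))
E(-197, -117)/C - 40137/5144 = ((⅖)*(-197)*(8 + 5*(-117)))/(-7605) - 40137/5144 = ((⅖)*(-197)*(8 - 585))*(-1/7605) - 40137*1/5144 = ((⅖)*(-197)*(-577))*(-1/7605) - 40137/5144 = (227338/5)*(-1/7605) - 40137/5144 = -227338/38025 - 40137/5144 = -2695636097/195600600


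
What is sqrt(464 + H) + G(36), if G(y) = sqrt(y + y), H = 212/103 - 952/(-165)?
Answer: 6*sqrt(2) + 2*sqrt(34069519605)/16995 ≈ 30.207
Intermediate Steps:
H = 133036/16995 (H = 212*(1/103) - 952*(-1/165) = 212/103 + 952/165 = 133036/16995 ≈ 7.8279)
G(y) = sqrt(2)*sqrt(y) (G(y) = sqrt(2*y) = sqrt(2)*sqrt(y))
sqrt(464 + H) + G(36) = sqrt(464 + 133036/16995) + sqrt(2)*sqrt(36) = sqrt(8018716/16995) + sqrt(2)*6 = 2*sqrt(34069519605)/16995 + 6*sqrt(2) = 6*sqrt(2) + 2*sqrt(34069519605)/16995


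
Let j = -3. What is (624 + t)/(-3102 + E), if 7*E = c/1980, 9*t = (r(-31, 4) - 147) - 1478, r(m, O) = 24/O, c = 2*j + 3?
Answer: -6155380/42993723 ≈ -0.14317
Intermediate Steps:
c = -3 (c = 2*(-3) + 3 = -6 + 3 = -3)
t = -1619/9 (t = ((24/4 - 147) - 1478)/9 = ((24*(1/4) - 147) - 1478)/9 = ((6 - 147) - 1478)/9 = (-141 - 1478)/9 = (1/9)*(-1619) = -1619/9 ≈ -179.89)
E = -1/4620 (E = (-3/1980)/7 = (-3*1/1980)/7 = (1/7)*(-1/660) = -1/4620 ≈ -0.00021645)
(624 + t)/(-3102 + E) = (624 - 1619/9)/(-3102 - 1/4620) = 3997/(9*(-14331241/4620)) = (3997/9)*(-4620/14331241) = -6155380/42993723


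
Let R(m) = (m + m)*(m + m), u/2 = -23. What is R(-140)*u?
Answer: -3606400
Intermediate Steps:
u = -46 (u = 2*(-23) = -46)
R(m) = 4*m² (R(m) = (2*m)*(2*m) = 4*m²)
R(-140)*u = (4*(-140)²)*(-46) = (4*19600)*(-46) = 78400*(-46) = -3606400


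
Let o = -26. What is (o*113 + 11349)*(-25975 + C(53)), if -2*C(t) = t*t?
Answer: -460577949/2 ≈ -2.3029e+8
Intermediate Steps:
C(t) = -t²/2 (C(t) = -t*t/2 = -t²/2)
(o*113 + 11349)*(-25975 + C(53)) = (-26*113 + 11349)*(-25975 - ½*53²) = (-2938 + 11349)*(-25975 - ½*2809) = 8411*(-25975 - 2809/2) = 8411*(-54759/2) = -460577949/2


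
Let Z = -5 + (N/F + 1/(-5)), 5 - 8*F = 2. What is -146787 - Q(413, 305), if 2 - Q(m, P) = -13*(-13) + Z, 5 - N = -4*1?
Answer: -733006/5 ≈ -1.4660e+5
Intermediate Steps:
F = 3/8 (F = 5/8 - ⅛*2 = 5/8 - ¼ = 3/8 ≈ 0.37500)
N = 9 (N = 5 - (-4) = 5 - 1*(-4) = 5 + 4 = 9)
Z = 94/5 (Z = -5 + (9/(3/8) + 1/(-5)) = -5 + (9*(8/3) + 1*(-⅕)) = -5 + (24 - ⅕) = -5 + 119/5 = 94/5 ≈ 18.800)
Q(m, P) = -929/5 (Q(m, P) = 2 - (-13*(-13) + 94/5) = 2 - (169 + 94/5) = 2 - 1*939/5 = 2 - 939/5 = -929/5)
-146787 - Q(413, 305) = -146787 - 1*(-929/5) = -146787 + 929/5 = -733006/5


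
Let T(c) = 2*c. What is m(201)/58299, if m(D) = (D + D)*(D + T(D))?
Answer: 80802/19433 ≈ 4.1580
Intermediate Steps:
m(D) = 6*D² (m(D) = (D + D)*(D + 2*D) = (2*D)*(3*D) = 6*D²)
m(201)/58299 = (6*201²)/58299 = (6*40401)*(1/58299) = 242406*(1/58299) = 80802/19433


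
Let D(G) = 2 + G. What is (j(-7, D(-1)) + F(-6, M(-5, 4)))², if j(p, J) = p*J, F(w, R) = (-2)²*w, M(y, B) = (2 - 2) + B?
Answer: 961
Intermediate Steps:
M(y, B) = B (M(y, B) = 0 + B = B)
F(w, R) = 4*w
j(p, J) = J*p
(j(-7, D(-1)) + F(-6, M(-5, 4)))² = ((2 - 1)*(-7) + 4*(-6))² = (1*(-7) - 24)² = (-7 - 24)² = (-31)² = 961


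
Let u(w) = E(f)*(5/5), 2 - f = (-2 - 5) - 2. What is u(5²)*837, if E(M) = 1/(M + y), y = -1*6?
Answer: 837/5 ≈ 167.40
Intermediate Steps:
y = -6
f = 11 (f = 2 - ((-2 - 5) - 2) = 2 - (-7 - 2) = 2 - 1*(-9) = 2 + 9 = 11)
E(M) = 1/(-6 + M) (E(M) = 1/(M - 6) = 1/(-6 + M))
u(w) = ⅕ (u(w) = (5/5)/(-6 + 11) = (5*(⅕))/5 = (⅕)*1 = ⅕)
u(5²)*837 = (⅕)*837 = 837/5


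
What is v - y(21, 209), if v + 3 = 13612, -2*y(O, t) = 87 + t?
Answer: 13757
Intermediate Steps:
y(O, t) = -87/2 - t/2 (y(O, t) = -(87 + t)/2 = -87/2 - t/2)
v = 13609 (v = -3 + 13612 = 13609)
v - y(21, 209) = 13609 - (-87/2 - ½*209) = 13609 - (-87/2 - 209/2) = 13609 - 1*(-148) = 13609 + 148 = 13757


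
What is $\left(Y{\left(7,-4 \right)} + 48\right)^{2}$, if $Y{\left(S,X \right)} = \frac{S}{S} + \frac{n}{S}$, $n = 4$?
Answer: $\frac{120409}{49} \approx 2457.3$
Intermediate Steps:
$Y{\left(S,X \right)} = 1 + \frac{4}{S}$ ($Y{\left(S,X \right)} = \frac{S}{S} + \frac{4}{S} = 1 + \frac{4}{S}$)
$\left(Y{\left(7,-4 \right)} + 48\right)^{2} = \left(\frac{4 + 7}{7} + 48\right)^{2} = \left(\frac{1}{7} \cdot 11 + 48\right)^{2} = \left(\frac{11}{7} + 48\right)^{2} = \left(\frac{347}{7}\right)^{2} = \frac{120409}{49}$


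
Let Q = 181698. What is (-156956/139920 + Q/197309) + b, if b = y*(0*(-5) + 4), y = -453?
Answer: -12507572713651/6901868820 ≈ -1812.2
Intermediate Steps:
b = -1812 (b = -453*(0*(-5) + 4) = -453*(0 + 4) = -453*4 = -1812)
(-156956/139920 + Q/197309) + b = (-156956/139920 + 181698/197309) - 1812 = (-156956*1/139920 + 181698*(1/197309)) - 1812 = (-39239/34980 + 181698/197309) - 1812 = -1386411811/6901868820 - 1812 = -12507572713651/6901868820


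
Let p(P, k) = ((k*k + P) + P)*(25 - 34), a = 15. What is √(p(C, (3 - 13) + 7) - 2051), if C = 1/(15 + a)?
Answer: I*√53315/5 ≈ 46.18*I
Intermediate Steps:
C = 1/30 (C = 1/(15 + 15) = 1/30 ≈ 0.033333)
p(P, k) = -18*P - 9*k² (p(P, k) = ((k² + P) + P)*(-9) = ((P + k²) + P)*(-9) = (k² + 2*P)*(-9) = -18*P - 9*k²)
√(p(C, (3 - 13) + 7) - 2051) = √((-18*1/30 - 9*((3 - 13) + 7)²) - 2051) = √((-⅗ - 9*(-10 + 7)²) - 2051) = √((-⅗ - 9*(-3)²) - 2051) = √((-⅗ - 9*9) - 2051) = √((-⅗ - 81) - 2051) = √(-408/5 - 2051) = √(-10663/5) = I*√53315/5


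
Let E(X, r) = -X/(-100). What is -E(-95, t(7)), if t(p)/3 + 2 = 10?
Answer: 19/20 ≈ 0.95000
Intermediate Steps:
t(p) = 24 (t(p) = -6 + 3*10 = -6 + 30 = 24)
E(X, r) = X/100 (E(X, r) = -X*(-1)/100 = -(-1)*X/100 = X/100)
-E(-95, t(7)) = -(-95)/100 = -1*(-19/20) = 19/20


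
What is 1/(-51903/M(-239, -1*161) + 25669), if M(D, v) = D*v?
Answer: 38479/987665548 ≈ 3.8960e-5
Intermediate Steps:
1/(-51903/M(-239, -1*161) + 25669) = 1/(-51903/((-(-239)*161)) + 25669) = 1/(-51903/((-239*(-161))) + 25669) = 1/(-51903/38479 + 25669) = 1/(987665548/38479) = 38479/987665548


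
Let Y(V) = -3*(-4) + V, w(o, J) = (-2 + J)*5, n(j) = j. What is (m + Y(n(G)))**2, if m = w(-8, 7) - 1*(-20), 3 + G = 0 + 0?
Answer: 2916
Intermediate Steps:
G = -3 (G = -3 + (0 + 0) = -3 + 0 = -3)
w(o, J) = -10 + 5*J
Y(V) = 12 + V
m = 45 (m = (-10 + 5*7) - 1*(-20) = (-10 + 35) + 20 = 25 + 20 = 45)
(m + Y(n(G)))**2 = (45 + (12 - 3))**2 = (45 + 9)**2 = 54**2 = 2916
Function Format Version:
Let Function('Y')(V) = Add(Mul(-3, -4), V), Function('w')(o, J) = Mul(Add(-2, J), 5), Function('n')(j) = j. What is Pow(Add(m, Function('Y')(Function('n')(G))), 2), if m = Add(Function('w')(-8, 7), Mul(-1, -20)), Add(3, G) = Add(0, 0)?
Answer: 2916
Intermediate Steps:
G = -3 (G = Add(-3, Add(0, 0)) = Add(-3, 0) = -3)
Function('w')(o, J) = Add(-10, Mul(5, J))
Function('Y')(V) = Add(12, V)
m = 45 (m = Add(Add(-10, Mul(5, 7)), Mul(-1, -20)) = Add(Add(-10, 35), 20) = Add(25, 20) = 45)
Pow(Add(m, Function('Y')(Function('n')(G))), 2) = Pow(Add(45, Add(12, -3)), 2) = Pow(Add(45, 9), 2) = Pow(54, 2) = 2916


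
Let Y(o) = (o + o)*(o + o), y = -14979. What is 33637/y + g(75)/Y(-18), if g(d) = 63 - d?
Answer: -1215925/539244 ≈ -2.2549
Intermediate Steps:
Y(o) = 4*o² (Y(o) = (2*o)*(2*o) = 4*o²)
33637/y + g(75)/Y(-18) = 33637/(-14979) + (63 - 1*75)/((4*(-18)²)) = 33637*(-1/14979) + (63 - 75)/((4*324)) = -33637/14979 - 12/1296 = -33637/14979 - 12*1/1296 = -33637/14979 - 1/108 = -1215925/539244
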